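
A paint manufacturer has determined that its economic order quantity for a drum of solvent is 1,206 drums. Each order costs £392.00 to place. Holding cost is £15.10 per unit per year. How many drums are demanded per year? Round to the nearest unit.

Invert the EOQ relation Q*² = 2DS/H.
From Q* = √(2DS/H): D = Q*²H / (2S) = 1,206² × 15.1 / (2 × 392) = 28012.734.

D ≈ 28,013 drums per year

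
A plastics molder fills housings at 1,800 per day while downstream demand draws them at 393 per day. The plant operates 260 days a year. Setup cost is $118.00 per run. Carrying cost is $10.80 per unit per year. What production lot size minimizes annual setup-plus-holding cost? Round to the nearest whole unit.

Annual demand D = 393 × 260 = 102,180.
Production build-up factor (1 − d/p) = 1 − 393/1,800 = 0.7817.
Q* = √(2DS / (H(1 − d/p))) = √(2 × 102,180 × 118 / (10.8 × 0.7817)).
= √(24,114,480 / 8.442) ≈ 1690.115.

Q* ≈ 1,690 housings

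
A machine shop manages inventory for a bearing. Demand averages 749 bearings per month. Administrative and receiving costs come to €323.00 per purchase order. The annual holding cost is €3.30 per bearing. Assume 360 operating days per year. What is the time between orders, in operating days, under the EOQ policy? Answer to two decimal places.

T ≈ 53.13 days

Annual demand D = 749 × 12 = 8,988.
EOQ = √(2DS/H) = √(2 × 8,988 × 323 / 3.3) ≈ 1326.45.
Cycle time = Q*/D × 360 = 1326.45 / 8,988 × 360 ≈ 53.129 days.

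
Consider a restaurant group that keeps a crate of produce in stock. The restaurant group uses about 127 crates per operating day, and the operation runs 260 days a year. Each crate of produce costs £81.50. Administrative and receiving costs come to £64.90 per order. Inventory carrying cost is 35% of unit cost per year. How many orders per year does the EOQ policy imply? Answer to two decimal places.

N ≈ 85.19 orders per year

Annual demand D = 127 × 260 = 33,020.
Holding cost H = 0.35 × £81.50 = £28.5250 per unit per year.
Q* = √(2DS/H) = √(2 × 33,020 × 64.9 / 28.525) ≈ 387.63.
Orders per year = D / Q* = 33,020 / 387.63 ≈ 85.185.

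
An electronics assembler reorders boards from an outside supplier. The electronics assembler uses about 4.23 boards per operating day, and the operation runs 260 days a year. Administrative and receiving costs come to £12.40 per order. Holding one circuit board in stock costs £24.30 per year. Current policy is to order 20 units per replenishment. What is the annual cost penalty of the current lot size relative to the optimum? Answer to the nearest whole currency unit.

Annual demand D = 4.23 × 260 = 1,099.8.
EOQ = √(2DS/H) = √(2 × 1,099.8 × 12.4 / 24.3) ≈ 33.50.
Cost at Q* = (D/Q*)S + (Q*/2)H = √(2DSH) ≈ £814.12.
Cost at Q = 20: (1,099.8/20)×12.4 + (20/2)×24.3 = £681.88 + £243.00 = £924.88.
Excess = £924.88 − £814.12 = £110.76.

Extra cost ≈ £111 per year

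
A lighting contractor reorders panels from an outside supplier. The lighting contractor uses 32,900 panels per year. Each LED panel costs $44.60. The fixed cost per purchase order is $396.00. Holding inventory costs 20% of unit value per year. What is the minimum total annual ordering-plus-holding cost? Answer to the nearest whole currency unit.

TC* ≈ $15,246

Holding cost H = 0.20 × $44.60 = $8.9200 per unit per year.
The optimal lot size = √(2DS/H) = √(2 × 32,900 × 396 / 8.92) ≈ 1709.14.
At the optimum the two cost components are equal, so total cost = 2·(Q*/2)H = Q*·H.
Minimum total = √(2DSH) = √(2 × 32,900 × 396 × 8.92) ≈ 15245.545.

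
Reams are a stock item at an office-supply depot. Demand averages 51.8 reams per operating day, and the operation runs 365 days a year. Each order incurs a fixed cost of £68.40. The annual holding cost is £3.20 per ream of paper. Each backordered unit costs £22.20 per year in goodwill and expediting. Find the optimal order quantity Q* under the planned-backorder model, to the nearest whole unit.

Q* ≈ 962 reams

Annual demand D = 51.8 × 365 = 18,907.
With planned backorders, Q* = √(2DS/H) · √((H+B)/B).
√(2DS/H) = √(2 × 18,907 × 68.4 / 3.2) = 899.041.
√((H+B)/B) = √((3.2+22.2)/22.2) = 1.0696.
Q* ≈ 961.656.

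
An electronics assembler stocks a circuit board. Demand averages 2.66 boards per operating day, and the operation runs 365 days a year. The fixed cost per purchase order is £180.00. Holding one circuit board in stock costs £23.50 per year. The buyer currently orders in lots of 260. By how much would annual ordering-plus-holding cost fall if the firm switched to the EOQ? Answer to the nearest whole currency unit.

Extra cost ≈ £861 per year

Annual demand D = 2.66 × 365 = 970.9.
EOQ = √(2DS/H) = √(2 × 970.9 × 180 / 23.5) ≈ 121.96.
Cost at Q* = (D/Q*)S + (Q*/2)H = √(2DSH) ≈ £2,865.98.
Cost at Q = 260: (970.9/260)×180 + (260/2)×23.5 = £672.16 + £3,055.00 = £3,727.16.
Excess = £3,727.16 − £2,865.98 = £861.19.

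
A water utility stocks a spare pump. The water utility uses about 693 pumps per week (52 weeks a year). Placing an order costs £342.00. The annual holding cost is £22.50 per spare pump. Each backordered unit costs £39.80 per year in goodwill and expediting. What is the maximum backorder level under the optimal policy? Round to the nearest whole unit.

Annual demand D = 693 × 52 = 36,036.
With planned backorders, Q* = √(2DS/H) · √((H+B)/B).
√(2DS/H) = √(2 × 36,036 × 342 / 22.5) = 1046.659.
√((H+B)/B) = √((22.5+39.8)/39.8) = 1.2511.
Q* ≈ 1309.506.
S* = Q* · H/(H+B) = 1309.506 × 22.5/62.3 ≈ 472.936.

S* ≈ 473 pumps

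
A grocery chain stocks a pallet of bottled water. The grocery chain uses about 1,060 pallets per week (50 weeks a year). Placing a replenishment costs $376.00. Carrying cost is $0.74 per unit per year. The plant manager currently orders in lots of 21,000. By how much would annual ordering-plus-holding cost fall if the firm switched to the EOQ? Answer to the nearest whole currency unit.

Annual demand D = 1,060 × 50 = 53,000.
EOQ = √(2DS/H) = √(2 × 53,000 × 376 / 0.74) ≈ 7338.90.
Cost at Q* = (D/Q*)S + (Q*/2)H = √(2DSH) ≈ $5,430.79.
Cost at Q = 21,000: (53,000/21,000)×376 + (21,000/2)×0.74 = $948.95 + $7,770.00 = $8,718.95.
Excess = $8,718.95 − $5,430.79 = $3,288.17.

Extra cost ≈ $3,288 per year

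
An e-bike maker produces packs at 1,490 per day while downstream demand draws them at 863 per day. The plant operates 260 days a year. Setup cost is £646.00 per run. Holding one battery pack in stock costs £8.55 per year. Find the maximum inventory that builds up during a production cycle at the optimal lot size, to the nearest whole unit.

Annual demand D = 863 × 260 = 224,380.
Production build-up factor (1 − d/p) = 1 − 863/1,490 = 0.4208.
Q* = √(2DS / (H(1 − d/p))) = √(2 × 224,380 × 646 / (8.55 × 0.4208)).
= √(289,898,960 / 3.5979) ≈ 8976.347.
Maximum inventory = Q*(1 − d/p) = 8976.347 × 0.4208 ≈ 3777.295.

I_max ≈ 3,777 packs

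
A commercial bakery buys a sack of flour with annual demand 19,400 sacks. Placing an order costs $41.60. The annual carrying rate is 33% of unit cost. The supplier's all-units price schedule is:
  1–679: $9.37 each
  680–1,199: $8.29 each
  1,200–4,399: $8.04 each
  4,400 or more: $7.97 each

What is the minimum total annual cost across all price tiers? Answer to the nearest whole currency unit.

Holding cost per unit per year at price C is H = 0.33·C.
For each price level, check whether its EOQ is feasible; otherwise the best quantity at that price is the breakpoint.
Tier 1 ($9.37): EOQ = 722.5 exceeds tier's upper bound 679, so this tier is dominated.
EOQ at $8.29 = 768.1 (feasible in tier 2): TC = 19,400×$8.29 + (19,400/768.1)×41.6 + (768.1/2)×0.33×$8.29 = $162,927.34.
EOQ at $8.04 = 780.0 < 1200, so use break Q=1200: TC = 19,400×$8.04 + (19,400/1200.0)×41.6 + (1200.0/2)×0.33×$8.04 = $158,240.45.
EOQ at $7.97 = 783.4 < 4400, so use break Q=4400: TC = 19,400×$7.97 + (19,400/4400.0)×41.6 + (4400.0/2)×0.33×$7.97 = $160,587.64.
Lowest total cost among the candidates is at Q = 1200.0.

TC* ≈ $158,240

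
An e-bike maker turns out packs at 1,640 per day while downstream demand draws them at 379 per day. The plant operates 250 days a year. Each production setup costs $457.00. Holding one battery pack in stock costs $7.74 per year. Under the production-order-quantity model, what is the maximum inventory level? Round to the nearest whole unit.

Annual demand D = 379 × 250 = 94,750.
Production build-up factor (1 − d/p) = 1 − 379/1,640 = 0.7689.
Q* = √(2DS / (H(1 − d/p))) = √(2 × 94,750 × 457 / (7.74 × 0.7689)).
= √(86,601,500 / 5.9513) ≈ 3814.667.
Maximum inventory = Q*(1 − d/p) = 3814.667 × 0.7689 ≈ 2933.107.

I_max ≈ 2,933 packs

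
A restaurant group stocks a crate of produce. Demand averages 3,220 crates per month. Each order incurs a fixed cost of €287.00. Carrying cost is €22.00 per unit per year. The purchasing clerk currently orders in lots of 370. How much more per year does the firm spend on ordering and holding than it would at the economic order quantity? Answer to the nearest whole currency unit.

Extra cost ≈ €11,953 per year

Annual demand D = 3,220 × 12 = 38,640.
EOQ = √(2DS/H) = √(2 × 38,640 × 287 / 22) ≈ 1004.07.
Cost at Q* = (D/Q*)S + (Q*/2)H = √(2DSH) ≈ €22,089.50.
Cost at Q = 370: (38,640/370)×287 + (370/2)×22 = €29,972.11 + €4,070.00 = €34,042.11.
Excess = €34,042.11 − €22,089.50 = €11,952.61.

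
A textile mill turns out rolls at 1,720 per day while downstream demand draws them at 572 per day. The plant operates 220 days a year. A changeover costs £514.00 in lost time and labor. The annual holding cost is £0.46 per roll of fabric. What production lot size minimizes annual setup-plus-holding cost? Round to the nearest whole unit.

Annual demand D = 572 × 220 = 125,840.
Production build-up factor (1 − d/p) = 1 − 572/1,720 = 0.6674.
Q* = √(2DS / (H(1 − d/p))) = √(2 × 125,840 × 514 / (0.46 × 0.6674)).
= √(129,363,520 / 0.307) ≈ 20526.754.

Q* ≈ 20,527 rolls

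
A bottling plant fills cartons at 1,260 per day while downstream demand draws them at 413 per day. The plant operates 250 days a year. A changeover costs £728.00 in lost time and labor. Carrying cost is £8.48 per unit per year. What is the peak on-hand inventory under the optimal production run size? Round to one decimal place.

Annual demand D = 413 × 250 = 103,250.
Production build-up factor (1 − d/p) = 1 − 413/1,260 = 0.6722.
Q* = √(2DS / (H(1 − d/p))) = √(2 × 103,250 × 728 / (8.48 × 0.6722)).
= √(150,332,000 / 5.7004) ≈ 5135.365.
Maximum inventory = Q*(1 − d/p) = 5135.365 × 0.6722 ≈ 3452.107.

I_max ≈ 3,452.1 cartons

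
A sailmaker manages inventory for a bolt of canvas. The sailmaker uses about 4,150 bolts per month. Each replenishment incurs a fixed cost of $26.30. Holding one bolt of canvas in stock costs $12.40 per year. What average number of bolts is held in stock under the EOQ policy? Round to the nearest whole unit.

Annual demand D = 4,150 × 12 = 49,800.
The optimal lot size = √(2DS/H) = √(2 × 49,800 × 26.3 / 12.4) ≈ 459.62.
Average inventory = Q*/2 ≈ 459.62 / 2 = 229.809.

Average inventory ≈ 230 bolts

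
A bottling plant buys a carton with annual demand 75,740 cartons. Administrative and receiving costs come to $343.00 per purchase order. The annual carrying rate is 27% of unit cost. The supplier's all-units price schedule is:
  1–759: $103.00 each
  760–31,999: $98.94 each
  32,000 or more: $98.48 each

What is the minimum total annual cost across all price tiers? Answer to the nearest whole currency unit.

Holding cost per unit per year at price C is H = 0.27·C.
For each price level, check whether its EOQ is feasible; otherwise the best quantity at that price is the breakpoint.
Tier 1 ($103.00): EOQ = 1366.9 exceeds tier's upper bound 759, so this tier is dominated.
EOQ at $98.94 = 1394.6 (feasible in tier 2): TC = 75,740×$98.94 + (75,740/1394.6)×343 + (1394.6/2)×0.27×$98.94 = $7,530,971.28.
EOQ at $98.48 = 1397.9 < 32000, so use break Q=32000: TC = 75,740×$98.48 + (75,740/32000.0)×343 + (32000.0/2)×0.27×$98.48 = $7,885,120.64.
Lowest total cost among the candidates is at Q = 1394.6.

TC* ≈ $7,530,971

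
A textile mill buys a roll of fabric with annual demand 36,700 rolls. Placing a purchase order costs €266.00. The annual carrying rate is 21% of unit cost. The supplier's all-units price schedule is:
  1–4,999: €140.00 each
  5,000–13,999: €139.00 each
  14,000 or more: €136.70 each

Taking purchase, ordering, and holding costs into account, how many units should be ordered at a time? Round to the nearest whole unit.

Holding cost per unit per year at price C is H = 0.21·C.
For each price level, check whether its EOQ is feasible; otherwise the best quantity at that price is the breakpoint.
EOQ at €140.00 = 814.9 (feasible in tier 1): TC = 36,700×€140.00 + (36,700/814.9)×266 + (814.9/2)×0.21×€140.00 = €5,161,958.66.
EOQ at €139.00 = 817.8 < 5000, so use break Q=5000: TC = 36,700×€139.00 + (36,700/5000.0)×266 + (5000.0/2)×0.21×€139.00 = €5,176,227.44.
EOQ at €136.70 = 824.7 < 14000, so use break Q=14000: TC = 36,700×€136.70 + (36,700/14000.0)×266 + (14000.0/2)×0.21×€136.70 = €5,218,536.30.
Lowest total cost is €5,161,958.66 at Q = 814.9.

Q* ≈ 815 rolls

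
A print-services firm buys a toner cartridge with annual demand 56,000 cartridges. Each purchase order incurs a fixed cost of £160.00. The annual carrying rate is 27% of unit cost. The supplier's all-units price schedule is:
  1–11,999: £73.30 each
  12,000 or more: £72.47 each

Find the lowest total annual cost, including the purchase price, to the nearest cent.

Holding cost per unit per year at price C is H = 0.27·C.
Candidates are each tier's EOQ (if it falls in that tier) and each price-break quantity.
EOQ at £73.30 = 951.6 (feasible in tier 1): TC = 56,000×£73.30 + (56,000/951.6)×160 + (951.6/2)×0.27×£73.30 = £4,123,632.28.
EOQ at £72.47 = 957.0 < 12000, so use break Q=12000: TC = 56,000×£72.47 + (56,000/12000.0)×160 + (12000.0/2)×0.27×£72.47 = £4,176,468.07.
Lowest total cost among the candidates is at Q = 951.6.

TC* ≈ £4,123,632.28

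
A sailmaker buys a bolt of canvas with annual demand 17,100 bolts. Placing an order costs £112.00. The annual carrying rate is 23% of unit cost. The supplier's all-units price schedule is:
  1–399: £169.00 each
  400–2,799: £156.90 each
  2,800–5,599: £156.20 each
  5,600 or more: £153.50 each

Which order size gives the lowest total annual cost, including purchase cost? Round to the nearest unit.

Q* ≈ 400 bolts

Holding cost per unit per year at price C is H = 0.23·C.
Evaluate total cost at each tier's feasible EOQ or, if the EOQ is below the tier, at the tier's minimum quantity.
EOQ at £169.00 = 313.9 (feasible in tier 1): TC = 17,100×£169.00 + (17,100/313.9)×112 + (313.9/2)×0.23×£169.00 = £2,902,101.95.
EOQ at £156.90 = 325.8 < 400, so use break Q=400: TC = 17,100×£156.90 + (17,100/400.0)×112 + (400.0/2)×0.23×£156.90 = £2,694,995.40.
EOQ at £156.20 = 326.5 < 2800, so use break Q=2800: TC = 17,100×£156.20 + (17,100/2800.0)×112 + (2800.0/2)×0.23×£156.20 = £2,722,000.40.
EOQ at £153.50 = 329.4 < 5600, so use break Q=5600: TC = 17,100×£153.50 + (17,100/5600.0)×112 + (5600.0/2)×0.23×£153.50 = £2,724,046.00.
Lowest total cost is £2,694,995.40 at Q = 400.0.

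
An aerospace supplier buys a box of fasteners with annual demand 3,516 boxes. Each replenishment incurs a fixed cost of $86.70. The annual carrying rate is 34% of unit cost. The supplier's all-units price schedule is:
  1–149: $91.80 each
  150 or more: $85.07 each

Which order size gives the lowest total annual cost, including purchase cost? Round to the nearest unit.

Holding cost per unit per year at price C is H = 0.34·C.
Evaluate total cost at each tier's feasible EOQ or, if the EOQ is below the tier, at the tier's minimum quantity.
EOQ at $91.80 = 139.8 (feasible in tier 1): TC = 3,516×$91.80 + (3,516/139.8)×86.7 + (139.8/2)×0.34×$91.80 = $327,131.04.
EOQ at $85.07 = 145.2 < 150, so use break Q=150: TC = 3,516×$85.07 + (3,516/150.0)×86.7 + (150.0/2)×0.34×$85.07 = $303,307.65.
Lowest total cost is $303,307.65 at Q = 150.0.

Q* ≈ 150 boxes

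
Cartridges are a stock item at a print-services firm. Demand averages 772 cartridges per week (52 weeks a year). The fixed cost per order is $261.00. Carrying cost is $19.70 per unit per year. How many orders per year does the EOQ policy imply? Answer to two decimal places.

Annual demand D = 772 × 52 = 40,144.
EOQ = √(2DS/H) = √(2 × 40,144 × 261 / 19.7) ≈ 1031.37.
Orders per year = D / Q* = 40,144 / 1031.37 ≈ 38.923.

N ≈ 38.92 orders per year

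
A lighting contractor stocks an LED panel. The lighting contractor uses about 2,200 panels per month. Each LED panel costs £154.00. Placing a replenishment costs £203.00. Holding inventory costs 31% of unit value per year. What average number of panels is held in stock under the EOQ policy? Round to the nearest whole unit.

Average inventory ≈ 237 panels

Annual demand D = 2,200 × 12 = 26,400.
Holding cost H = 0.31 × £154.00 = £47.7400 per unit per year.
EOQ = √(2DS/H) = √(2 × 26,400 × 203 / 47.74) ≈ 473.83.
Average inventory = Q*/2 ≈ 473.83 / 2 = 236.916.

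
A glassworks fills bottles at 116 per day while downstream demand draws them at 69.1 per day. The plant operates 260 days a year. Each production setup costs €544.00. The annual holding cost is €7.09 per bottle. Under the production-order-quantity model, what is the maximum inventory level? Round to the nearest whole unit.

Annual demand D = 69.1 × 260 = 17,966.
Production build-up factor (1 − d/p) = 1 − 69.1/116 = 0.4043.
Q* = √(2DS / (H(1 − d/p))) = √(2 × 17,966 × 544 / (7.09 × 0.4043)).
= √(19,547,008 / 2.8666) ≈ 2611.317.
Maximum inventory = Q*(1 − d/p) = 2611.317 × 0.4043 ≈ 1055.782.

I_max ≈ 1,056 bottles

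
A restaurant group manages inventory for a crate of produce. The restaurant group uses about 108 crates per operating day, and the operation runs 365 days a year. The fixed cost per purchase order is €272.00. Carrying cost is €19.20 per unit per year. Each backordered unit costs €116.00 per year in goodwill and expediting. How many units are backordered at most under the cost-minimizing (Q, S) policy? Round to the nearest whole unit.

S* ≈ 162 crates

Annual demand D = 108 × 365 = 39,420.
With planned backorders, Q* = √(2DS/H) · √((H+B)/B).
√(2DS/H) = √(2 × 39,420 × 272 / 19.2) = 1056.835.
√((H+B)/B) = √((19.2+116)/116) = 1.0796.
Q* ≈ 1140.950.
S* = Q* · H/(H+B) = 1140.950 × 19.2/135.2 ≈ 162.028.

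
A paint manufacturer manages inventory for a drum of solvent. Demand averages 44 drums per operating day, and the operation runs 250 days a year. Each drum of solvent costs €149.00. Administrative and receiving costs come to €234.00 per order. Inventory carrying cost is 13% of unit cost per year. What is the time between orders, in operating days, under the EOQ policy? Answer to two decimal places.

Annual demand D = 44 × 250 = 11,000.
Holding cost H = 0.13 × €149.00 = €19.3700 per unit per year.
The optimal lot size = √(2DS/H) = √(2 × 11,000 × 234 / 19.37) ≈ 515.53.
Cycle time = Q*/D × 250 = 515.53 / 11,000 × 250 ≈ 11.717 days.

T ≈ 11.72 days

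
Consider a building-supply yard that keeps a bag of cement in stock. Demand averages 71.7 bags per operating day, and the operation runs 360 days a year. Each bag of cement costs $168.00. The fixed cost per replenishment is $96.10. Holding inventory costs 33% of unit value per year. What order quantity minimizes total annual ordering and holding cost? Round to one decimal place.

Q* ≈ 299.1 bags

Annual demand D = 71.7 × 360 = 25,812.
Holding cost H = 0.33 × $168.00 = $55.4400 per unit per year.
EOQ = √(2DS / H) = √(2 × 25,812 × 96.1 / 55.44).
= √(4,961,066.4 / 55.44) = √89,485.3247 ≈ 299.141.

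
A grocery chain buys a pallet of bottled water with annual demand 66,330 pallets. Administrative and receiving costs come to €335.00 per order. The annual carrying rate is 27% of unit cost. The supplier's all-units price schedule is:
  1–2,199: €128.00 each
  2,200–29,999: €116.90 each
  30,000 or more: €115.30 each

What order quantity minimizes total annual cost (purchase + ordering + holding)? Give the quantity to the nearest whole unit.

Holding cost per unit per year at price C is H = 0.27·C.
Evaluate total cost at each tier's feasible EOQ or, if the EOQ is below the tier, at the tier's minimum quantity.
EOQ at €128.00 = 1134.0 (feasible in tier 1): TC = 66,330×€128.00 + (66,330/1134.0)×335 + (1134.0/2)×0.27×€128.00 = €8,529,430.36.
EOQ at €116.90 = 1186.6 < 2200, so use break Q=2200: TC = 66,330×€116.90 + (66,330/2200.0)×335 + (2200.0/2)×0.27×€116.90 = €7,798,796.55.
EOQ at €115.30 = 1194.8 < 30000, so use break Q=30000: TC = 66,330×€115.30 + (66,330/30000.0)×335 + (30000.0/2)×0.27×€115.30 = €8,115,554.68.
Lowest total cost is €7,798,796.55 at Q = 2200.0.

Q* ≈ 2,200 pallets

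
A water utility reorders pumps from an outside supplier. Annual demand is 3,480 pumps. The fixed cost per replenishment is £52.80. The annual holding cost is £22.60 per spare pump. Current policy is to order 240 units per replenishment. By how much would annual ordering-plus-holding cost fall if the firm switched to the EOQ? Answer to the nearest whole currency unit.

Extra cost ≈ £596 per year

EOQ = √(2DS/H) = √(2 × 3,480 × 52.8 / 22.6) ≈ 127.52.
Cost at Q* = (D/Q*)S + (Q*/2)H = √(2DSH) ≈ £2,881.88.
Cost at Q = 240: (3,480/240)×52.8 + (240/2)×22.6 = £765.60 + £2,712.00 = £3,477.60.
Excess = £3,477.60 − £2,881.88 = £595.72.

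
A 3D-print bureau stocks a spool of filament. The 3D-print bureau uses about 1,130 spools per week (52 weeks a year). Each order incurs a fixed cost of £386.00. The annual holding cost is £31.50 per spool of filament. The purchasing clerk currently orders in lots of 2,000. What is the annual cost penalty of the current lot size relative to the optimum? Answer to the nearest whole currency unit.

Annual demand D = 1,130 × 52 = 58,760.
EOQ = √(2DS/H) = √(2 × 58,760 × 386 / 31.5) ≈ 1200.04.
Cost at Q* = (D/Q*)S + (Q*/2)H = √(2DSH) ≈ £37,801.13.
Cost at Q = 2,000: (58,760/2,000)×386 + (2,000/2)×31.5 = £11,340.68 + £31,500.00 = £42,840.68.
Excess = £42,840.68 − £37,801.13 = £5,039.55.

Extra cost ≈ £5,040 per year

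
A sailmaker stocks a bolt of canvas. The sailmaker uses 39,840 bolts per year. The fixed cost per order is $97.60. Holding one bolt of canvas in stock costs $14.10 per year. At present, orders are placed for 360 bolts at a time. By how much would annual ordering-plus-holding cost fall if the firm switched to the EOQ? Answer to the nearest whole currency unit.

EOQ = √(2DS/H) = √(2 × 39,840 × 97.6 / 14.1) ≈ 742.66.
Cost at Q* = (D/Q*)S + (Q*/2)H = √(2DSH) ≈ $10,471.51.
Cost at Q = 360: (39,840/360)×97.6 + (360/2)×14.1 = $10,801.07 + $2,538.00 = $13,339.07.
Excess = $13,339.07 − $10,471.51 = $2,867.56.

Extra cost ≈ $2,868 per year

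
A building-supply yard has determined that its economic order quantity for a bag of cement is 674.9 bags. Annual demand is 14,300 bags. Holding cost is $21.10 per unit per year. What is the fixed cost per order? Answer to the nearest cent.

S ≈ $336.04

Squaring Q* = √(2DS/H) gives Q*² = 2DS/H.
From Q* = √(2DS/H): S = Q*²H / (2D) = 674.9² × 21.1 / (2 × 14,300) = 336.0433.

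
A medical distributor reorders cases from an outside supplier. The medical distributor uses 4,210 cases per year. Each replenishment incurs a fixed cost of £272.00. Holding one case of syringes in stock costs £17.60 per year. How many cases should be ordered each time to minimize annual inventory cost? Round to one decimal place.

EOQ = √(2DS / H) = √(2 × 4,210 × 272 / 17.6).
= √(2,290,240 / 17.6) = √130,127.2727 ≈ 360.732.

Q* ≈ 360.7 cases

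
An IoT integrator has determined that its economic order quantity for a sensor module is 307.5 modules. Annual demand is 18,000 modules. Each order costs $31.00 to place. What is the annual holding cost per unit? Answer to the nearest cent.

The basic EOQ model gives Q* = √(2DS/H); rearrange for the unknown.
From Q* = √(2DS/H): H = 2DS / Q*² = 2 × 18,000 × 31 / 307.5² = 11.8025.

H ≈ $11.80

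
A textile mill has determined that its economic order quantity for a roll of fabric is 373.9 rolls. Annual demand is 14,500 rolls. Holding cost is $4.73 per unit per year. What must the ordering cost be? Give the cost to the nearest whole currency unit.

S ≈ $23

The basic EOQ model gives Q* = √(2DS/H); rearrange for the unknown.
From Q* = √(2DS/H): S = Q*²H / (2D) = 373.9² × 4.73 / (2 × 14,500) = 22.8021.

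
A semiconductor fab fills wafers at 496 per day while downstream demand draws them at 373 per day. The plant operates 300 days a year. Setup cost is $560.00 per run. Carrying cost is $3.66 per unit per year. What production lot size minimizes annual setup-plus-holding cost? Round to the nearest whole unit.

Annual demand D = 373 × 300 = 111,900.
Production build-up factor (1 − d/p) = 1 − 373/496 = 0.2480.
Q* = √(2DS / (H(1 − d/p))) = √(2 × 111,900 × 560 / (3.66 × 0.2480)).
= √(125,328,000 / 0.9076) ≈ 11750.918.

Q* ≈ 11,751 wafers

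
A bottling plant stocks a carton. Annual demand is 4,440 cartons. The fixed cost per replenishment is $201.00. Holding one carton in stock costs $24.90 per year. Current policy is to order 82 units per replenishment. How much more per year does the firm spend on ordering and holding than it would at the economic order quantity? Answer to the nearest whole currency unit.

EOQ = √(2DS/H) = √(2 × 4,440 × 201 / 24.9) ≈ 267.73.
Cost at Q* = (D/Q*)S + (Q*/2)H = √(2DSH) ≈ $6,666.60.
Cost at Q = 82: (4,440/82)×201 + (82/2)×24.9 = $10,883.41 + $1,020.90 = $11,904.31.
Excess = $11,904.31 − $6,666.60 = $5,237.72.

Extra cost ≈ $5,238 per year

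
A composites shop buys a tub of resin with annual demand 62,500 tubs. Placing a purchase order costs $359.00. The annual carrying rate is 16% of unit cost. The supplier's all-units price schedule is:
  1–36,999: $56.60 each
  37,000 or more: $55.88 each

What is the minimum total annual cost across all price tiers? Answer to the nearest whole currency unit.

Holding cost per unit per year at price C is H = 0.16·C.
Candidates are each tier's EOQ (if it falls in that tier) and each price-break quantity.
EOQ at $56.60 = 2226.0 (feasible in tier 1): TC = 62,500×$56.60 + (62,500/2226.0)×359 + (2226.0/2)×0.16×$56.60 = $3,557,659.07.
EOQ at $55.88 = 2240.3 < 37000, so use break Q=37000: TC = 62,500×$55.88 + (62,500/37000.0)×359 + (37000.0/2)×0.16×$55.88 = $3,658,511.22.
Lowest total cost among the candidates is at Q = 2226.0.

TC* ≈ $3,557,659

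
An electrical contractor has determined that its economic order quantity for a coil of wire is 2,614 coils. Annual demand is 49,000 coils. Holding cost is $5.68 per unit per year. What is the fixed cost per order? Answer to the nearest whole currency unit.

The basic EOQ model gives Q* = √(2DS/H); rearrange for the unknown.
From Q* = √(2DS/H): S = Q*²H / (2D) = 2,614² × 5.68 / (2 × 49,000) = 396.0349.

S ≈ $396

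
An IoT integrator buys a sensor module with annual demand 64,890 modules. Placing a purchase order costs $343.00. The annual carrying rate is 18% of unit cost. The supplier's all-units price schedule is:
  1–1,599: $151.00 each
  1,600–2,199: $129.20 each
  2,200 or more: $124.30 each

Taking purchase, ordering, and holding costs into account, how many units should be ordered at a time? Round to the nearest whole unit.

Q* ≈ 2,200 modules

Holding cost per unit per year at price C is H = 0.18·C.
Evaluate total cost at each tier's feasible EOQ or, if the EOQ is below the tier, at the tier's minimum quantity.
EOQ at $151.00 = 1279.8 (feasible in tier 1): TC = 64,890×$151.00 + (64,890/1279.8)×343 + (1279.8/2)×0.18×$151.00 = $9,833,173.69.
EOQ at $129.20 = 1383.5 < 1600, so use break Q=1600: TC = 64,890×$129.20 + (64,890/1600.0)×343 + (1600.0/2)×0.18×$129.20 = $8,416,303.59.
EOQ at $124.30 = 1410.5 < 2200, so use break Q=2200: TC = 64,890×$124.30 + (64,890/2200.0)×343 + (2200.0/2)×0.18×$124.30 = $8,100,555.34.
Lowest total cost is $8,100,555.34 at Q = 2200.0.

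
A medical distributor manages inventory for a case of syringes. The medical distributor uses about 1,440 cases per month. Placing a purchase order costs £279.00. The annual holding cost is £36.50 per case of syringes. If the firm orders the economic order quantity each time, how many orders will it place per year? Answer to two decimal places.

N ≈ 33.62 orders per year

Annual demand D = 1,440 × 12 = 17,280.
Q* = √(2DS/H) = √(2 × 17,280 × 279 / 36.5) ≈ 513.98.
Orders per year = D / Q* = 17,280 / 513.98 ≈ 33.620.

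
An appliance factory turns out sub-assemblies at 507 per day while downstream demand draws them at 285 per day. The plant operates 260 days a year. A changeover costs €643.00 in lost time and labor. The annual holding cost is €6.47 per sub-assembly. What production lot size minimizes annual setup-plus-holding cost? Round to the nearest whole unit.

Q* ≈ 5,800 sub-assemblies

Annual demand D = 285 × 260 = 74,100.
Production build-up factor (1 − d/p) = 1 − 285/507 = 0.4379.
Q* = √(2DS / (H(1 − d/p))) = √(2 × 74,100 × 643 / (6.47 × 0.4379)).
= √(95,292,600 / 2.833) ≈ 5799.692.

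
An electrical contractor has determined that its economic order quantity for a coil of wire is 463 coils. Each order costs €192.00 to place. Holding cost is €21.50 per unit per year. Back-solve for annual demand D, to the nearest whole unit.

D ≈ 12,002 coils per year

Squaring Q* = √(2DS/H) gives Q*² = 2DS/H.
From Q* = √(2DS/H): D = Q*²H / (2S) = 463² × 21.5 / (2 × 192) = 12002.431.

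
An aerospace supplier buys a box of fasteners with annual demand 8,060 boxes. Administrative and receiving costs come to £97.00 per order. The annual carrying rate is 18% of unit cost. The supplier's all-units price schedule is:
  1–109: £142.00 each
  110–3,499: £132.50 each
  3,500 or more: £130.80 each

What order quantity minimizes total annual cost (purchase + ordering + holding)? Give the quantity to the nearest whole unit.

Q* ≈ 256 boxes

Holding cost per unit per year at price C is H = 0.18·C.
For each price level, check whether its EOQ is feasible; otherwise the best quantity at that price is the breakpoint.
Tier 1 (£142.00): EOQ = 247.3 exceeds tier's upper bound 109, so this tier is dominated.
EOQ at £132.50 = 256.0 (feasible in tier 2): TC = 8,060×£132.50 + (8,060/256.0)×97 + (256.0/2)×0.18×£132.50 = £1,074,056.78.
EOQ at £130.80 = 257.7 < 3500, so use break Q=3500: TC = 8,060×£130.80 + (8,060/3500.0)×97 + (3500.0/2)×0.18×£130.80 = £1,095,673.38.
Lowest total cost is £1,074,056.78 at Q = 256.0.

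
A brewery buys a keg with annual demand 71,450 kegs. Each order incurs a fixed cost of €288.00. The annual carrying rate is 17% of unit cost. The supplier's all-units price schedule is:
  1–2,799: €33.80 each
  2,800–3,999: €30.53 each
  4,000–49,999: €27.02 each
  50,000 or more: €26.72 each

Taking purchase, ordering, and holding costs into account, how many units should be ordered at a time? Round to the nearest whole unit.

Q* ≈ 4,000 kegs

Holding cost per unit per year at price C is H = 0.17·C.
Evaluate total cost at each tier's feasible EOQ or, if the EOQ is below the tier, at the tier's minimum quantity.
EOQ at €33.80 = 2676.3 (feasible in tier 1): TC = 71,450×€33.80 + (71,450/2676.3)×288 + (2676.3/2)×0.17×€33.80 = €2,430,387.83.
EOQ at €30.53 = 2815.9 (feasible in tier 2): TC = 71,450×€30.53 + (71,450/2815.9)×288 + (2815.9/2)×0.17×€30.53 = €2,195,983.55.
EOQ at €27.02 = 2993.3 < 4000, so use break Q=4000: TC = 71,450×€27.02 + (71,450/4000.0)×288 + (4000.0/2)×0.17×€27.02 = €1,944,910.20.
EOQ at €26.72 = 3010.0 < 50000, so use break Q=50000: TC = 71,450×€26.72 + (71,450/50000.0)×288 + (50000.0/2)×0.17×€26.72 = €2,023,115.55.
Lowest total cost is €1,944,910.20 at Q = 4000.0.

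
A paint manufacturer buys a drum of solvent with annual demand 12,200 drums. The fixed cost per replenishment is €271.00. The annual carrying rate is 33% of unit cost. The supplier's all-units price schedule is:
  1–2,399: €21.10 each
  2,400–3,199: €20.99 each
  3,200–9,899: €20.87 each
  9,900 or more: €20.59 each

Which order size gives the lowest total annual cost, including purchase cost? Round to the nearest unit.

Q* ≈ 974 drums

Holding cost per unit per year at price C is H = 0.33·C.
For each price level, check whether its EOQ is feasible; otherwise the best quantity at that price is the breakpoint.
EOQ at €21.10 = 974.5 (feasible in tier 1): TC = 12,200×€21.10 + (12,200/974.5)×271 + (974.5/2)×0.33×€21.10 = €264,205.44.
EOQ at €20.99 = 977.0 < 2400, so use break Q=2400: TC = 12,200×€20.99 + (12,200/2400.0)×271 + (2400.0/2)×0.33×€20.99 = €265,767.62.
EOQ at €20.87 = 979.9 < 3200, so use break Q=3200: TC = 12,200×€20.87 + (12,200/3200.0)×271 + (3200.0/2)×0.33×€20.87 = €266,666.55.
EOQ at €20.59 = 986.5 < 9900, so use break Q=9900: TC = 12,200×€20.59 + (12,200/9900.0)×271 + (9900.0/2)×0.33×€20.59 = €285,165.72.
Lowest total cost is €264,205.44 at Q = 974.5.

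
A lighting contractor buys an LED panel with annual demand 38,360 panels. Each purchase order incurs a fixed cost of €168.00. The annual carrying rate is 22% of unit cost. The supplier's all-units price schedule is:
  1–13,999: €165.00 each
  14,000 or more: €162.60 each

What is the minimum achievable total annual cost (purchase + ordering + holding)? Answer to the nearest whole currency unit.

Holding cost per unit per year at price C is H = 0.22·C.
Candidates are each tier's EOQ (if it falls in that tier) and each price-break quantity.
EOQ at €165.00 = 595.9 (feasible in tier 1): TC = 38,360×€165.00 + (38,360/595.9)×168 + (595.9/2)×0.22×€165.00 = €6,351,030.29.
EOQ at €162.60 = 600.3 < 14000, so use break Q=14000: TC = 38,360×€162.60 + (38,360/14000.0)×168 + (14000.0/2)×0.22×€162.60 = €6,488,200.32.
Lowest total cost among the candidates is at Q = 595.9.

TC* ≈ €6,351,030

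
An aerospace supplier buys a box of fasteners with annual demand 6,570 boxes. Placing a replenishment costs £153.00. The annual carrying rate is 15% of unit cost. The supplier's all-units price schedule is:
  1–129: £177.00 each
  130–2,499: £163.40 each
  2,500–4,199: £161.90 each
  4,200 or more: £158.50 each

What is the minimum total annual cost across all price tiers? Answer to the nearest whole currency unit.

Holding cost per unit per year at price C is H = 0.15·C.
Candidates are each tier's EOQ (if it falls in that tier) and each price-break quantity.
Tier 1 (£177.00): EOQ = 275.2 exceeds tier's upper bound 129, so this tier is dominated.
EOQ at £163.40 = 286.4 (feasible in tier 2): TC = 6,570×£163.40 + (6,570/286.4)×153 + (286.4/2)×0.15×£163.40 = £1,080,557.64.
EOQ at £161.90 = 287.7 < 2500, so use break Q=2500: TC = 6,570×£161.90 + (6,570/2500.0)×153 + (2500.0/2)×0.15×£161.90 = £1,094,441.33.
EOQ at £158.50 = 290.8 < 4200, so use break Q=4200: TC = 6,570×£158.50 + (6,570/4200.0)×153 + (4200.0/2)×0.15×£158.50 = £1,091,511.84.
Lowest total cost among the candidates is at Q = 286.4.

TC* ≈ £1,080,558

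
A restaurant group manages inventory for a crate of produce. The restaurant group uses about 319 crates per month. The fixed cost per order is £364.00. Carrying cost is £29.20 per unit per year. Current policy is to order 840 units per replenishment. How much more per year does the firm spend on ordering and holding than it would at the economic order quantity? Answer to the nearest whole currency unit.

Extra cost ≈ £4,902 per year

Annual demand D = 319 × 12 = 3,828.
EOQ = √(2DS/H) = √(2 × 3,828 × 364 / 29.2) ≈ 308.93.
Cost at Q* = (D/Q*)S + (Q*/2)H = √(2DSH) ≈ £9,020.76.
Cost at Q = 840: (3,828/840)×364 + (840/2)×29.2 = £1,658.80 + £12,264.00 = £13,922.80.
Excess = £13,922.80 − £9,020.76 = £4,902.04.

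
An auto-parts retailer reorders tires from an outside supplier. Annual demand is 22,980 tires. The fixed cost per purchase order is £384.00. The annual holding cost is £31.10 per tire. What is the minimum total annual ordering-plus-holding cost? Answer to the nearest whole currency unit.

Q* = √(2DS/H) = √(2 × 22,980 × 384 / 31.1) ≈ 753.31.
At Q*, ordering cost (D/Q*)S equals holding cost (Q*/2)H, each = √(DSH/2).
Minimum total = √(2DSH) = √(2 × 22,980 × 384 × 31.1) ≈ 23428.032.

TC* ≈ £23,428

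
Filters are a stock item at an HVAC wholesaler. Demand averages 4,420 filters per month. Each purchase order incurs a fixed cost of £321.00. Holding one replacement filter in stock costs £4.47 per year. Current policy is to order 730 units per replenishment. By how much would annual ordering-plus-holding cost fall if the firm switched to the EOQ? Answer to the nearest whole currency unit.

Annual demand D = 4,420 × 12 = 53,040.
EOQ = √(2DS/H) = √(2 × 53,040 × 321 / 4.47) ≈ 2760.04.
Cost at Q* = (D/Q*)S + (Q*/2)H = √(2DSH) ≈ £12,337.38.
Cost at Q = 730: (53,040/730)×321 + (730/2)×4.47 = £23,323.07 + £1,631.55 = £24,954.62.
Excess = £24,954.62 − £12,337.38 = £12,617.24.

Extra cost ≈ £12,617 per year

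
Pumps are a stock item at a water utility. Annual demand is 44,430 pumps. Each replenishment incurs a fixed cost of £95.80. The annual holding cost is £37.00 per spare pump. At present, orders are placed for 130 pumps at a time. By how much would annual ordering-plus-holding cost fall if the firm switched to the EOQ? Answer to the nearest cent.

EOQ = √(2DS/H) = √(2 × 44,430 × 95.8 / 37) ≈ 479.66.
Cost at Q* = (D/Q*)S + (Q*/2)H = √(2DSH) ≈ £17,747.48.
Cost at Q = 130: (44,430/130)×95.8 + (130/2)×37 = £32,741.49 + £2,405.00 = £35,146.49.
Excess = £35,146.49 − £17,747.48 = £17,399.01.

Extra cost ≈ £17,399.01 per year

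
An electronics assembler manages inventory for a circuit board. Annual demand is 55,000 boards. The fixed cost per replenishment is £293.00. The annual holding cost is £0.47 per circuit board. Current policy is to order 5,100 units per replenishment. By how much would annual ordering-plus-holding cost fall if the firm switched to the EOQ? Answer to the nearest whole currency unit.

EOQ = √(2DS/H) = √(2 × 55,000 × 293 / 0.47) ≈ 8280.97.
Cost at Q* = (D/Q*)S + (Q*/2)H = √(2DSH) ≈ £3,892.06.
Cost at Q = 5,100: (55,000/5,100)×293 + (5,100/2)×0.47 = £3,159.80 + £1,198.50 = £4,358.30.
Excess = £4,358.30 − £3,892.06 = £466.25.

Extra cost ≈ £466 per year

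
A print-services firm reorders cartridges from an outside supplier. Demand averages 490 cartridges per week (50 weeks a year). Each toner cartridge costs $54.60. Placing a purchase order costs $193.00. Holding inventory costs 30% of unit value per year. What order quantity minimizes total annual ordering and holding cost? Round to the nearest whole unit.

Annual demand D = 490 × 50 = 24,500.
Holding cost H = 0.30 × $54.60 = $16.3800 per unit per year.
EOQ = √(2DS / H) = √(2 × 24,500 × 193 / 16.38).
= √(9,457,000 / 16.38) = √577,350.4274 ≈ 759.836.

Q* ≈ 760 cartridges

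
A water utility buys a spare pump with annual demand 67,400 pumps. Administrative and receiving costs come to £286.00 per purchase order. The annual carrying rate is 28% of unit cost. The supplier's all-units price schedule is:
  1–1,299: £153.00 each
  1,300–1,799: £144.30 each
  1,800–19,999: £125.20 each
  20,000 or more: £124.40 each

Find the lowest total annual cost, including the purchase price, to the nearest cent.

Holding cost per unit per year at price C is H = 0.28·C.
Candidates are each tier's EOQ (if it falls in that tier) and each price-break quantity.
EOQ at £153.00 = 948.6 (feasible in tier 1): TC = 67,400×£153.00 + (67,400/948.6)×286 + (948.6/2)×0.28×£153.00 = £10,352,839.91.
EOQ at £144.30 = 976.8 < 1300, so use break Q=1300: TC = 67,400×£144.30 + (67,400/1300.0)×286 + (1300.0/2)×0.28×£144.30 = £9,766,910.60.
EOQ at £125.20 = 1048.7 < 1800, so use break Q=1800: TC = 67,400×£125.20 + (67,400/1800.0)×286 + (1800.0/2)×0.28×£125.20 = £8,480,739.51.
EOQ at £124.40 = 1052.1 < 20000, so use break Q=20000: TC = 67,400×£124.40 + (67,400/20000.0)×286 + (20000.0/2)×0.28×£124.40 = £8,733,843.82.
Lowest total cost among the candidates is at Q = 1800.0.

TC* ≈ £8,480,739.51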